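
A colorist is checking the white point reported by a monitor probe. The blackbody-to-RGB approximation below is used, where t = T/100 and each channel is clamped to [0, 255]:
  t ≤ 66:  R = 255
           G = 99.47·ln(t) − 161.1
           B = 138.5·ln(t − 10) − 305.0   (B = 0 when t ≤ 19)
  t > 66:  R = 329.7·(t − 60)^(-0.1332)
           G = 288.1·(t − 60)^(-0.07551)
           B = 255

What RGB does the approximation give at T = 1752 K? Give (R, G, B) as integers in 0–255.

t = 1752/100 = 17.52; the t ≤ 66 branch applies.
R = 255 by definition for t ≤ 66.
G = 99.47·ln 17.52 − 161.1 = 99.47·2.8633 − 161.1 = 123.717.
t = 17.52 ≤ 19, so B = 0.
Rounded: (255, 124, 0).

(255, 124, 0)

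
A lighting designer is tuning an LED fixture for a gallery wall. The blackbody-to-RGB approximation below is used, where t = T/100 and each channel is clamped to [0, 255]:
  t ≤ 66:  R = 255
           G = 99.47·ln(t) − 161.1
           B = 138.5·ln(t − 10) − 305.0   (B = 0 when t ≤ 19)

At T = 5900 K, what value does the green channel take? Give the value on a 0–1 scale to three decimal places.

t = 5900/100 = 59; the t ≤ 66 branch applies.
G = 99.47·ln 59 − 161.1 = 99.47·4.0775 − 161.1 = 244.493.
On a 0–1 scale: 244.493/255 = 0.9588 → 0.959.

0.959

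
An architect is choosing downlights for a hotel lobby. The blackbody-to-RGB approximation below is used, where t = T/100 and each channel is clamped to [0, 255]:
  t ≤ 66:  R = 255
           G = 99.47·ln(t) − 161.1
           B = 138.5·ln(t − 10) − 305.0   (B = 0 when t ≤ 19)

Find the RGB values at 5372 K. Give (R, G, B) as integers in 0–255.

(255, 235, 218)

t = 5372/100 = 53.72; the t ≤ 66 branch applies.
R = 255 by definition for t ≤ 66.
G = 99.47·ln 53.72 − 161.1 = 99.47·3.9838 − 161.1 = 235.167.
B = 138.5·ln(53.72 − 10) − 305.0 = 138.5·ln 43.72 − 305.0 = 138.5·3.7778 − 305.0 = 218.226.
Rounded: (255, 235, 218).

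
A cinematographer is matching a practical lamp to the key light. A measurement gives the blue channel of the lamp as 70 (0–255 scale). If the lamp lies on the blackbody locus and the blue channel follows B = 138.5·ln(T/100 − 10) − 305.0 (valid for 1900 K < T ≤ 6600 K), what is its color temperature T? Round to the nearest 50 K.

ln(t − 10) = (70 + 305.0) / 138.5 = 2.7076.
t − 10 = e^2.7076 = 14.993, so t = 24.993.
T = 100·t = 2499 K → 2500 K to the nearest 50 K.

2500 K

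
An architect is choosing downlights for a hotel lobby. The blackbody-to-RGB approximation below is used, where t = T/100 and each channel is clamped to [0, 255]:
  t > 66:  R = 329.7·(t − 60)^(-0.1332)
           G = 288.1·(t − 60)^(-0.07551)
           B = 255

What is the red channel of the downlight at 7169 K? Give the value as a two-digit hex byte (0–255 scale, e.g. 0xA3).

0xEE

t = 7169/100 = 71.69; the t > 66 branch applies.
R = 329.7·(71.69 − 60)^(-0.1332) = 329.7·11.69^(-0.1332) = 329.7·0.72072 = 237.622.
Rounded: 238; in hex, 0xEE.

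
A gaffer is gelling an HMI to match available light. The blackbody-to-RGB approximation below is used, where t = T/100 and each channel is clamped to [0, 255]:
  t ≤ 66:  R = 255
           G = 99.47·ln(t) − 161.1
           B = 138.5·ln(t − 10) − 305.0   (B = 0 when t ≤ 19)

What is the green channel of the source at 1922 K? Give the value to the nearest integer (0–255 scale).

t = 1922/100 = 19.22; the t ≤ 66 branch applies.
G = 99.47·ln 19.22 − 161.1 = 99.47·2.9560 − 161.1 = 132.928.
Rounded: 133.

133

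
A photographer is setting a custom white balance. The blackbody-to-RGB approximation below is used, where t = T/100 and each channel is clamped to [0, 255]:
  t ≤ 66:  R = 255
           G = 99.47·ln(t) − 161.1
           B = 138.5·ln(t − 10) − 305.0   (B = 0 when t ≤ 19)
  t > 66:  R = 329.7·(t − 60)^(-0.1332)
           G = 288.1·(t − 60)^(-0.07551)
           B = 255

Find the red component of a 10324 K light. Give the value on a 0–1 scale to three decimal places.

t = 10324/100 = 103.24; the t > 66 branch applies.
R = 329.7·(103.24 − 60)^(-0.1332) = 329.7·43.24^(-0.1332) = 329.7·0.60548 = 199.627.
On a 0–1 scale: 199.627/255 = 0.7829 → 0.783.

0.783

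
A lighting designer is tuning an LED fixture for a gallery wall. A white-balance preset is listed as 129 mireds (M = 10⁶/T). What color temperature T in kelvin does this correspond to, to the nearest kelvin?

T = 10⁶ / 129 = 7751.94 K → 7752 K.

7752 K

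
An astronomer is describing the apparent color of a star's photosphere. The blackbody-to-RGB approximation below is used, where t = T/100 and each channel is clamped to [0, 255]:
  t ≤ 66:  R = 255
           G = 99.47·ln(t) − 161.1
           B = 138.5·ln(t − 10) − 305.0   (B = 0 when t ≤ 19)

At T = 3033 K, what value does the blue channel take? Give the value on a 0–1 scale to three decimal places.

t = 3033/100 = 30.33; the t ≤ 66 branch applies.
B = 138.5·ln(30.33 − 10) − 305.0 = 138.5·ln 20.33 − 305.0 = 138.5·3.0121 − 305.0 = 112.176.
On a 0–1 scale: 112.176/255 = 0.4399 → 0.440.

0.440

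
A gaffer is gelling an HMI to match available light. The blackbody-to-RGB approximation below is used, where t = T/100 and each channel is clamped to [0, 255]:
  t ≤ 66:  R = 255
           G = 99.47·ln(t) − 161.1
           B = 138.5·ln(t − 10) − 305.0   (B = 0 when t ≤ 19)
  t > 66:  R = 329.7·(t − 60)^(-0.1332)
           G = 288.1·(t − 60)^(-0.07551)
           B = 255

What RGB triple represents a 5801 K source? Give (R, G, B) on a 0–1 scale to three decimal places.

(1.000, 0.952, 0.907)

t = 5801/100 = 58.01; the t ≤ 66 branch applies.
R = 255 by definition for t ≤ 66.
G = 99.47·ln 58.01 − 161.1 = 99.47·4.0606 − 161.1 = 242.809.
B = 138.5·ln(58.01 − 10) − 305.0 = 138.5·ln 48.01 − 305.0 = 138.5·3.8714 − 305.0 = 231.190.
Dividing each by 255: (1.0000, 0.9522, 0.9066) → (1.000, 0.952, 0.907).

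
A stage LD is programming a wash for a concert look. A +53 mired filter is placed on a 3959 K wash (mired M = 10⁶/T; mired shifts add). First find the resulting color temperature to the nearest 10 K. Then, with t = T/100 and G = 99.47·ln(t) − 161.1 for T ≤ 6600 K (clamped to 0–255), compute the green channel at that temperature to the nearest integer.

186

M_in = 10⁶/3959 = 252.59; M_out = 252.59 + (+53) = 305.59.
T_out = 10⁶/305.59 = 3272.4 K → 3270 K; t = 32.7.
G = 99.47·ln 32.7 − 161.1 = 99.47·3.4874 − 161.1 = 185.789.
Rounded: 186.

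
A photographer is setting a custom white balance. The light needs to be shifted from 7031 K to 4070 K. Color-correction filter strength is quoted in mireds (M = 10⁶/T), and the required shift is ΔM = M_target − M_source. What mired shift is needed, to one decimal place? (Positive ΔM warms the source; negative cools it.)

+103.5 mireds

M_source = 10⁶/7031 = 142.227; M_target = 10⁶/4070 = 245.700.
ΔM = 245.700 − 142.227 = 103.473 → +103.5 mireds, a warming shift.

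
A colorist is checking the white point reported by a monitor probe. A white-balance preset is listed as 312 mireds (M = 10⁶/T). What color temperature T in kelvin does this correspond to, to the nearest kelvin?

T = 10⁶ / 312 = 3205.13 K → 3205 K.

3205 K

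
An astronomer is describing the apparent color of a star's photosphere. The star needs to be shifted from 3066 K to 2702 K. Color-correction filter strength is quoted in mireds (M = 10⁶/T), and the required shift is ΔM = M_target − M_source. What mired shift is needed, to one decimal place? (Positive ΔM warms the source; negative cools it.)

M_source = 10⁶/3066 = 326.158; M_target = 10⁶/2702 = 370.096.
ΔM = 370.096 − 326.158 = 43.938 → +43.9 mireds, a warming shift.

+43.9 mireds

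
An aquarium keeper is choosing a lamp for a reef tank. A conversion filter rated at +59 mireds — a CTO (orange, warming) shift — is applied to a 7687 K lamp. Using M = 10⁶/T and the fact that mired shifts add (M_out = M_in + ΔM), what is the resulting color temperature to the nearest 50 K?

5300 K

M_in = 10⁶/7687 = 130.09 mireds.
M_out = 130.09 + (+59) = 189.09 mireds.
T_out = 10⁶/189.09 = 5288.5 K → 5300 K.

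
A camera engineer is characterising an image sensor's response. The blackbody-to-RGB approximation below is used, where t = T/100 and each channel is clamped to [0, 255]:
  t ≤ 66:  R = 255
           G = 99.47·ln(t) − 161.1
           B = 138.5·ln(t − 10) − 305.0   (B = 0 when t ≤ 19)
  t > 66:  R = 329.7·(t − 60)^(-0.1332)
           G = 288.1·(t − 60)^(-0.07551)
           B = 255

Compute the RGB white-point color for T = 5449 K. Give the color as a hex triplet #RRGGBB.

t = 5449/100 = 54.49; the t ≤ 66 branch applies.
R = 255 by definition for t ≤ 66.
G = 99.47·ln 54.49 − 161.1 = 99.47·3.9980 − 161.1 = 236.583.
B = 138.5·ln(54.49 − 10) − 305.0 = 138.5·ln 44.49 − 305.0 = 138.5·3.7953 − 305.0 = 220.644.
Rounded: (255, 237, 221).
In hex: #FFEDDD.

#FFEDDD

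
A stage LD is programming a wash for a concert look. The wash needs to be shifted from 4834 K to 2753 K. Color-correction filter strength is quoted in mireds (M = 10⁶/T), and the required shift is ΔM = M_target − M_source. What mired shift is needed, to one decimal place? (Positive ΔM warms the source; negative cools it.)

+156.4 mireds

M_source = 10⁶/4834 = 206.868; M_target = 10⁶/2753 = 363.240.
ΔM = 363.240 − 206.868 = 156.372 → +156.4 mireds, a warming shift.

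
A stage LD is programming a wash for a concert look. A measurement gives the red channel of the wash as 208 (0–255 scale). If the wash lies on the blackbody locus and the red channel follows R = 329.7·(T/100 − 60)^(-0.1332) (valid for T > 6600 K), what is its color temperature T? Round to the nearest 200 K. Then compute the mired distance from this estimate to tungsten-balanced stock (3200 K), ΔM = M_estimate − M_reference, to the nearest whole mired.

-204 mireds

(t − 60)^(-0.1332) = 208/329.7 = 0.63088.
t − 60 = 0.63088^(1/-0.1332) = 0.63088^(-7.508) = 31.763, so t = 91.763.
T = 100·t = 9176 K → 9200 K to the nearest 200 K.
M_estimate = 10⁶/9200 = 108.70; M_reference = 10⁶/3200 = 312.50.
ΔM = 108.70 − 312.50 = -203.80 → -204 mireds.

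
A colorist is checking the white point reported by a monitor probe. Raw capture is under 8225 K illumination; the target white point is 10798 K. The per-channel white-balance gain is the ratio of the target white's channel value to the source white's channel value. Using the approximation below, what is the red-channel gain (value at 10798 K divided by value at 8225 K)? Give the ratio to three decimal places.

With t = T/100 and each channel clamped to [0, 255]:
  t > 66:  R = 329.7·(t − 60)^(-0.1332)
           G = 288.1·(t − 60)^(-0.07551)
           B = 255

0.903

At 8225 K (t = 82.25):
  R = 329.7·(82.25 − 60)^(-0.1332) = 329.7·22.25^(-0.1332) = 329.7·0.66151 = 218.099.
At 10798 K (t = 107.98):
  R = 329.7·(107.98 − 60)^(-0.1332) = 329.7·47.98^(-0.1332) = 329.7·0.59715 = 196.880.
Gain = 196.880 / 218.099 = 0.9027 → 0.903.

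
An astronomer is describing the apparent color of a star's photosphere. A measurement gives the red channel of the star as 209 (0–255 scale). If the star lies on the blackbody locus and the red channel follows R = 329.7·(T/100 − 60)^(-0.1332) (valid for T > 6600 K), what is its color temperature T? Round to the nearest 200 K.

(t − 60)^(-0.1332) = 209/329.7 = 0.63391.
t − 60 = 0.63391^(1/-0.1332) = 0.63391^(-7.508) = 30.639, so t = 90.639.
T = 100·t = 9064 K → 9000 K to the nearest 200 K.

9000 K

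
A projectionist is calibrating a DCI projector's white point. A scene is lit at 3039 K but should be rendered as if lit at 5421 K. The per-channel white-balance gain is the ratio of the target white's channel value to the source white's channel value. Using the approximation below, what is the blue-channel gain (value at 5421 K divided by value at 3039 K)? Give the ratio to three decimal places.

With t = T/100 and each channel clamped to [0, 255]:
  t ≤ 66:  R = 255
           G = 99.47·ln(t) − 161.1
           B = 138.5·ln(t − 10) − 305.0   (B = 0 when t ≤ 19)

At 3039 K (t = 30.39):
  B = 138.5·ln(30.39 − 10) − 305.0 = 138.5·ln 20.39 − 305.0 = 138.5·3.0150 − 305.0 = 112.584.
At 5421 K (t = 54.21):
  B = 138.5·ln(54.21 − 10) − 305.0 = 138.5·ln 44.21 − 305.0 = 138.5·3.7890 − 305.0 = 219.770.
Gain = 219.770 / 112.584 = 1.9521 → 1.952.

1.952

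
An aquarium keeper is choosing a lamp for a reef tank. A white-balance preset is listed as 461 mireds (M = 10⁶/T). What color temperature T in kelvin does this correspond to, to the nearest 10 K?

T = 10⁶ / 461 = 2169.20 K → 2170 K.

2170 K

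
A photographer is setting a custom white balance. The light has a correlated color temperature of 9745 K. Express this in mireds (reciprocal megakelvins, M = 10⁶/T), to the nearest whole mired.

103 mireds

M = 10⁶ / 9745 = 102.617 → 103 mireds.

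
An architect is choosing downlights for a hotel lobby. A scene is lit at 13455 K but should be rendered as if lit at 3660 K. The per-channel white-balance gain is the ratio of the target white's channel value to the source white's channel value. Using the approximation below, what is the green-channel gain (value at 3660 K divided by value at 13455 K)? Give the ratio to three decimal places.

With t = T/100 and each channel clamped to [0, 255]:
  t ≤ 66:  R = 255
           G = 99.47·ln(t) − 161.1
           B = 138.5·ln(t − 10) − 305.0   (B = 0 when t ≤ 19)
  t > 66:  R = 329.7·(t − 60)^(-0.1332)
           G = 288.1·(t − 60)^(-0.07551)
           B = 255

At 13455 K (t = 134.55):
  G = 288.1·(134.55 − 60)^(-0.07551) = 288.1·74.55^(-0.07551) = 288.1·0.72212 = 208.044.
At 3660 K (t = 36.6):
  G = 99.47·ln 36.6 − 161.1 = 99.47·3.6000 − 161.1 = 196.997.
Gain = 196.997 / 208.044 = 0.9469 → 0.947.

0.947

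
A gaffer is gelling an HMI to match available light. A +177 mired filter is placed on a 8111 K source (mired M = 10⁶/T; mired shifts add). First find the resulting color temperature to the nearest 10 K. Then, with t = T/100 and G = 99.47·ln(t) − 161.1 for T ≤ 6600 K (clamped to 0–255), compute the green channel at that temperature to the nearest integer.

M_in = 10⁶/8111 = 123.29; M_out = 123.29 + (+177) = 300.29.
T_out = 10⁶/300.29 = 3330.1 K → 3330 K; t = 33.3.
G = 99.47·ln 33.3 − 161.1 = 99.47·3.5056 − 161.1 = 187.598.
Rounded: 188.

188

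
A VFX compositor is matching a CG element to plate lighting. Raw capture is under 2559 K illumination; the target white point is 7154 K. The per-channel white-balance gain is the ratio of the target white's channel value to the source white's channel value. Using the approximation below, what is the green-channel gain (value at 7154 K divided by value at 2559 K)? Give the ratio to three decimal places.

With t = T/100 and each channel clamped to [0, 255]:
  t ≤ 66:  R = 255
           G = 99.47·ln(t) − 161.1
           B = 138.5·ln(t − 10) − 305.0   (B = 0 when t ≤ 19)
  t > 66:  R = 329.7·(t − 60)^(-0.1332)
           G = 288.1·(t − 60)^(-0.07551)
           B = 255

At 2559 K (t = 25.59):
  G = 99.47·ln 25.59 − 161.1 = 99.47·3.2422 − 161.1 = 161.402.
At 7154 K (t = 71.54):
  G = 288.1·(71.54 − 60)^(-0.07551) = 288.1·11.54^(-0.07551) = 288.1·0.83137 = 239.517.
Gain = 239.517 / 161.402 = 1.4840 → 1.484.

1.484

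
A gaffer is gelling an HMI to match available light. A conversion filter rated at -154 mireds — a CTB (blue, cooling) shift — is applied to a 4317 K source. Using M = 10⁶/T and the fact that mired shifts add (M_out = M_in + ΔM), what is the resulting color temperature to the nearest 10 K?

M_in = 10⁶/4317 = 231.64 mireds.
M_out = 231.64 + (-154) = 77.64 mireds.
T_out = 10⁶/77.64 = 12879.6 K → 12880 K.

12880 K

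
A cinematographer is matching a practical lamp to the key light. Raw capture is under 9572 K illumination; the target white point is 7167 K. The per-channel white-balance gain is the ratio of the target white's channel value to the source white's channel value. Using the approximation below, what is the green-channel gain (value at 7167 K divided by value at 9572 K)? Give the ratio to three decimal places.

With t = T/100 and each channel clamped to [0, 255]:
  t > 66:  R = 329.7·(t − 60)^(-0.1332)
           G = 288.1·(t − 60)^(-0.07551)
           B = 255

1.088

At 9572 K (t = 95.72):
  G = 288.1·(95.72 − 60)^(-0.07551) = 288.1·35.72^(-0.07551) = 288.1·0.76338 = 219.929.
At 7167 K (t = 71.67):
  G = 288.1·(71.67 − 60)^(-0.07551) = 288.1·11.67^(-0.07551) = 288.1·0.83066 = 239.314.
Gain = 239.314 / 219.929 = 1.0881 → 1.088.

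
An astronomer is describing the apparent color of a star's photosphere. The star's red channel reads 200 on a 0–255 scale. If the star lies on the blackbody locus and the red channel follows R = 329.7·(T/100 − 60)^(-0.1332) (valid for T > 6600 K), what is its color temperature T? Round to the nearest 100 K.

10300 K

(t − 60)^(-0.1332) = 200/329.7 = 0.60661.
t − 60 = 0.60661^(1/-0.1332) = 0.60661^(-7.508) = 42.638, so t = 102.638.
T = 100·t = 10264 K → 10300 K to the nearest 100 K.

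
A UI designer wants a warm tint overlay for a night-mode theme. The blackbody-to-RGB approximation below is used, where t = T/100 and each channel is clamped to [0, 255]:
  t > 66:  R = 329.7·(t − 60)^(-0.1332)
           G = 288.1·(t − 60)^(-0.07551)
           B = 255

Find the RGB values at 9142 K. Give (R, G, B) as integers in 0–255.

(208, 222, 255)

t = 9142/100 = 91.42; the t > 66 branch applies.
R = 329.7·(91.42 − 60)^(-0.1332) = 329.7·31.42^(-0.1332) = 329.7·0.63179 = 208.301.
G = 288.1·(91.42 − 60)^(-0.07551) = 288.1·31.42^(-0.07551) = 288.1·0.77081 = 222.070.
B = 255 by definition for t > 66.
Rounded: (208, 222, 255).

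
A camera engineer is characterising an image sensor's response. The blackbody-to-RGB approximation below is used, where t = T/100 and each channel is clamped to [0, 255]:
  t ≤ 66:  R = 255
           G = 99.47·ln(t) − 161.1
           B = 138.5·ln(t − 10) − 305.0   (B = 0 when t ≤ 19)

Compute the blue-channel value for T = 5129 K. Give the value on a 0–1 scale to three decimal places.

t = 5129/100 = 51.29; the t ≤ 66 branch applies.
B = 138.5·ln(51.29 − 10) − 305.0 = 138.5·ln 41.29 − 305.0 = 138.5·3.7206 − 305.0 = 210.306.
On a 0–1 scale: 210.306/255 = 0.8247 → 0.825.

0.825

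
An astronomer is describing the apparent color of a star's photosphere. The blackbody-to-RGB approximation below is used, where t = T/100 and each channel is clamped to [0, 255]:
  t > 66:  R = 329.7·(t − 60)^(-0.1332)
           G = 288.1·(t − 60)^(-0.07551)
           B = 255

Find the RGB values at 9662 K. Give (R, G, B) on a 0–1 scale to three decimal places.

t = 9662/100 = 96.62; the t > 66 branch applies.
R = 329.7·(96.62 − 60)^(-0.1332) = 329.7·36.62^(-0.1332) = 329.7·0.61903 = 204.095.
G = 288.1·(96.62 − 60)^(-0.07551) = 288.1·36.62^(-0.07551) = 288.1·0.76195 = 219.516.
B = 255 by definition for t > 66.
Dividing each by 255: (0.8004, 0.8608, 1.0000) → (0.800, 0.861, 1.000).

(0.800, 0.861, 1.000)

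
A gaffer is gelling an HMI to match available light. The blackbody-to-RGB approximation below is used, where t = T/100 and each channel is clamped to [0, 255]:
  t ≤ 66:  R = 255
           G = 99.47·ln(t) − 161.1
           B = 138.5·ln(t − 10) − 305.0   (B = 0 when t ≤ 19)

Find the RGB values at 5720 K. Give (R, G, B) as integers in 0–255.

(255, 241, 229)

t = 5720/100 = 57.2; the t ≤ 66 branch applies.
R = 255 by definition for t ≤ 66.
G = 99.47·ln 57.2 − 161.1 = 99.47·4.0466 − 161.1 = 241.411.
B = 138.5·ln(57.2 − 10) − 305.0 = 138.5·ln 47.2 − 305.0 = 138.5·3.8544 − 305.0 = 228.834.
Rounded: (255, 241, 229).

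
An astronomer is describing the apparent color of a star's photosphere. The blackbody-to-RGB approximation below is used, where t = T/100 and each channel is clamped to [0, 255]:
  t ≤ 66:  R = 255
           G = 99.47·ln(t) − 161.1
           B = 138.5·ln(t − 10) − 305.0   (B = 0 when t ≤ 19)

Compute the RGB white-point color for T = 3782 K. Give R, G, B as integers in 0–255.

t = 3782/100 = 37.82; the t ≤ 66 branch applies.
R = 255 by definition for t ≤ 66.
G = 99.47·ln 37.82 − 161.1 = 99.47·3.6328 − 161.1 = 200.258.
B = 138.5·ln(37.82 − 10) − 305.0 = 138.5·ln 27.82 − 305.0 = 138.5·3.3258 − 305.0 = 155.617.
Rounded: (255, 200, 156).

R=255, G=200, B=156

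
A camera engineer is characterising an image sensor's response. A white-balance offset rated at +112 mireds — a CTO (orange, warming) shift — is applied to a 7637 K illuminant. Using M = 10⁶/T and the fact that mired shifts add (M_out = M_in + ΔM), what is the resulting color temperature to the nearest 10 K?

4120 K

M_in = 10⁶/7637 = 130.94 mireds.
M_out = 130.94 + (+112) = 242.94 mireds.
T_out = 10⁶/242.94 = 4116.2 K → 4120 K.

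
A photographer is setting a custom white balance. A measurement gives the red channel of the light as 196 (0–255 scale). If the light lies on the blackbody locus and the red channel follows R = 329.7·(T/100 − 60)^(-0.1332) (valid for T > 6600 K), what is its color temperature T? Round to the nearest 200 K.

(t − 60)^(-0.1332) = 196/329.7 = 0.59448.
t − 60 = 0.59448^(1/-0.1332) = 0.59448^(-7.508) = 49.621, so t = 109.621.
T = 100·t = 10962 K → 11000 K to the nearest 200 K.

11000 K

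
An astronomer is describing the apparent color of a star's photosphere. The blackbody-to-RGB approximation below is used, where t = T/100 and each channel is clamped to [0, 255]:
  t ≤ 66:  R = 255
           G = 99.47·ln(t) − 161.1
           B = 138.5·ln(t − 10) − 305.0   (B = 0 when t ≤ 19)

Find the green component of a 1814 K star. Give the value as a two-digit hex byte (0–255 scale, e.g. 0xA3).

t = 1814/100 = 18.14; the t ≤ 66 branch applies.
G = 99.47·ln 18.14 − 161.1 = 99.47·2.8981 − 161.1 = 127.176.
Rounded: 127; in hex, 0x7F.

0x7F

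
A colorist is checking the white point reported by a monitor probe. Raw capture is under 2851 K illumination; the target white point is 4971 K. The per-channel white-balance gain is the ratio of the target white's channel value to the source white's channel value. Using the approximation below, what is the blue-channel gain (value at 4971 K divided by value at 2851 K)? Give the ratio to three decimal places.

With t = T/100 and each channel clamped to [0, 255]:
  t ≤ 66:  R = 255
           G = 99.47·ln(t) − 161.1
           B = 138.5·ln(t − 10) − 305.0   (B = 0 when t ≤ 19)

2.066

At 2851 K (t = 28.51):
  B = 138.5·ln(28.51 − 10) − 305.0 = 138.5·ln 18.51 − 305.0 = 138.5·2.9183 − 305.0 = 99.186.
At 4971 K (t = 49.71):
  B = 138.5·ln(49.71 − 10) − 305.0 = 138.5·ln 39.71 − 305.0 = 138.5·3.6816 − 305.0 = 204.902.
Gain = 204.902 / 99.186 = 2.0658 → 2.066.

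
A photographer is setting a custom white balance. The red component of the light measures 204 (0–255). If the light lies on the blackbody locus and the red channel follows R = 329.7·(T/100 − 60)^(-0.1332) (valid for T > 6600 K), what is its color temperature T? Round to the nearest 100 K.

9700 K

(t − 60)^(-0.1332) = 204/329.7 = 0.61874.
t − 60 = 0.61874^(1/-0.1332) = 0.61874^(-7.508) = 36.748, so t = 96.748.
T = 100·t = 9675 K → 9700 K to the nearest 100 K.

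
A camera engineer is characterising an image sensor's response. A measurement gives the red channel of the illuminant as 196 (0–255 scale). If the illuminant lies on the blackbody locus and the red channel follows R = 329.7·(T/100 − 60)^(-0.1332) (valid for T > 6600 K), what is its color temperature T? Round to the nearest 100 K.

(t − 60)^(-0.1332) = 196/329.7 = 0.59448.
t − 60 = 0.59448^(1/-0.1332) = 0.59448^(-7.508) = 49.621, so t = 109.621.
T = 100·t = 10962 K → 11000 K to the nearest 100 K.

11000 K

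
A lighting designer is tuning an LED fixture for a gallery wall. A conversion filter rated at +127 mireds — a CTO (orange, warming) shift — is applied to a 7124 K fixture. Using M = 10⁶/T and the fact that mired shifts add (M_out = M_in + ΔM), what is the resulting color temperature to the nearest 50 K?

M_in = 10⁶/7124 = 140.37 mireds.
M_out = 140.37 + (+127) = 267.37 mireds.
T_out = 10⁶/267.37 = 3740.1 K → 3750 K.

3750 K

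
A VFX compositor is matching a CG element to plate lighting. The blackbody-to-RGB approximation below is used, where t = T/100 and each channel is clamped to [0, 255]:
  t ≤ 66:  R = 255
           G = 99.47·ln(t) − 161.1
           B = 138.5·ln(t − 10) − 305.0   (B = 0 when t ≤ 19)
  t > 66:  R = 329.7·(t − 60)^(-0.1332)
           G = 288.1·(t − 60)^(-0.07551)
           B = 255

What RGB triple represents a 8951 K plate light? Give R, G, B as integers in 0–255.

R=210, G=223, B=255

t = 8951/100 = 89.51; the t > 66 branch applies.
R = 329.7·(89.51 − 60)^(-0.1332) = 329.7·29.51^(-0.1332) = 329.7·0.63709 = 210.048.
G = 288.1·(89.51 − 60)^(-0.07551) = 288.1·29.51^(-0.07551) = 288.1·0.77447 = 223.124.
B = 255 by definition for t > 66.
Rounded: (210, 223, 255).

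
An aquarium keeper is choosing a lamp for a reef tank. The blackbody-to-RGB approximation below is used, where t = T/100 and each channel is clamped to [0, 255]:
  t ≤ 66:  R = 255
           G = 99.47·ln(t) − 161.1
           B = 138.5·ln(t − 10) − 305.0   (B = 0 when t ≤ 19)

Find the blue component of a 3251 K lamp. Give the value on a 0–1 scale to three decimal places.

t = 3251/100 = 32.51; the t ≤ 66 branch applies.
B = 138.5·ln(32.51 − 10) − 305.0 = 138.5·ln 22.51 − 305.0 = 138.5·3.1140 − 305.0 = 126.283.
On a 0–1 scale: 126.283/255 = 0.4952 → 0.495.

0.495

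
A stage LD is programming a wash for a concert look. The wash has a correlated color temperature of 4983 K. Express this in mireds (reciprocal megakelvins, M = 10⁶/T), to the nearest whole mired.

201 mireds

M = 10⁶ / 4983 = 200.682 → 201 mireds.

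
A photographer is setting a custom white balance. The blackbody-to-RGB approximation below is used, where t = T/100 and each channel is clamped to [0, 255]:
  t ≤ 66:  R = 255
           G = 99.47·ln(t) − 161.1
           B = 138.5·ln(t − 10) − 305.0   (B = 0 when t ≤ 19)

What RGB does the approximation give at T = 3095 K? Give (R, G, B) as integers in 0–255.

(255, 180, 116)

t = 3095/100 = 30.95; the t ≤ 66 branch applies.
R = 255 by definition for t ≤ 66.
G = 99.47·ln 30.95 − 161.1 = 99.47·3.4324 − 161.1 = 180.318.
B = 138.5·ln(30.95 − 10) − 305.0 = 138.5·ln 20.95 − 305.0 = 138.5·3.0421 − 305.0 = 116.336.
Rounded: (255, 180, 116).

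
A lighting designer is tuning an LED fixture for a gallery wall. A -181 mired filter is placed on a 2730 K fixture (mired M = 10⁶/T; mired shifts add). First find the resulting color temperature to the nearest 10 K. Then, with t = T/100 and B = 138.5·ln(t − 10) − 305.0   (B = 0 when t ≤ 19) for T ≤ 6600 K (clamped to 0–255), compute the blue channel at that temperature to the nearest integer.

M_in = 10⁶/2730 = 366.30; M_out = 366.30 + (-181) = 185.30.
T_out = 10⁶/185.30 = 5396.6 K → 5400 K; t = 54.
B = 138.5·ln(54 − 10) − 305.0 = 138.5·ln 44 − 305.0 = 138.5·3.7842 − 305.0 = 219.110.
Rounded: 219.

219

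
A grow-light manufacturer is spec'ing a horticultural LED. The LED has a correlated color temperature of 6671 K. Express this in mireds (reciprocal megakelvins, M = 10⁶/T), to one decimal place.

M = 10⁶ / 6671 = 149.903 → 149.9 mireds.

149.9 mireds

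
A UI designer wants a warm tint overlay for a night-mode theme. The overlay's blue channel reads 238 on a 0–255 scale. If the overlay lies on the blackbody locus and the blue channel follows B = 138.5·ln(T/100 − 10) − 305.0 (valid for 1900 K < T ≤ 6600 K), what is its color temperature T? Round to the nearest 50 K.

6050 K

ln(t − 10) = (238 + 305.0) / 138.5 = 3.9206.
t − 10 = e^3.9206 = 50.430, so t = 60.430.
T = 100·t = 6043 K → 6050 K to the nearest 50 K.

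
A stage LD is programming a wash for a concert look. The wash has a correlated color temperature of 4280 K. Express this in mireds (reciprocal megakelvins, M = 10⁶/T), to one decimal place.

233.6 mireds

M = 10⁶ / 4280 = 233.645 → 233.6 mireds.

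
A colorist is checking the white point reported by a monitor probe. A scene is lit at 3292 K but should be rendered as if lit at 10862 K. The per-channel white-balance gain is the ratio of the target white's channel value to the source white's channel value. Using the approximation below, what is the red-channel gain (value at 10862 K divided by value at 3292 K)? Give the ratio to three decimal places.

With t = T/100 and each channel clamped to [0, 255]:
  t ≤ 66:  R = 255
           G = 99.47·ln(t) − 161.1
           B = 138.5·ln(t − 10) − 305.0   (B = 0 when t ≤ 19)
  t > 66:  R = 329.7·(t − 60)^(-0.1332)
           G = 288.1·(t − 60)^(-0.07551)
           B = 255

0.771

At 3292 K (t = 32.92):
  R = 255 by definition for t ≤ 66.
At 10862 K (t = 108.62):
  R = 329.7·(108.62 − 60)^(-0.1332) = 329.7·48.62^(-0.1332) = 329.7·0.59610 = 196.533.
Gain = 196.533 / 255.000 = 0.7707 → 0.771.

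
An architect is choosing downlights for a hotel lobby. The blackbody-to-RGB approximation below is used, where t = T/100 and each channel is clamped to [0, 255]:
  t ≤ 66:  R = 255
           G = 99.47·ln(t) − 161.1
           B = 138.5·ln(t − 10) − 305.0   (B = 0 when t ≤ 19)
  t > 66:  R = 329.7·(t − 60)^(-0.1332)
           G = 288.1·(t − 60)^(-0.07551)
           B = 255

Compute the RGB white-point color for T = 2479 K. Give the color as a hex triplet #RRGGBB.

t = 2479/100 = 24.79; the t ≤ 66 branch applies.
R = 255 by definition for t ≤ 66.
G = 99.47·ln 24.79 − 161.1 = 99.47·3.2104 − 161.1 = 158.243.
B = 138.5·ln(24.79 − 10) − 305.0 = 138.5·ln 14.79 − 305.0 = 138.5·2.6940 − 305.0 = 68.112.
Rounded: (255, 158, 68).
In hex: #FF9E44.

#FF9E44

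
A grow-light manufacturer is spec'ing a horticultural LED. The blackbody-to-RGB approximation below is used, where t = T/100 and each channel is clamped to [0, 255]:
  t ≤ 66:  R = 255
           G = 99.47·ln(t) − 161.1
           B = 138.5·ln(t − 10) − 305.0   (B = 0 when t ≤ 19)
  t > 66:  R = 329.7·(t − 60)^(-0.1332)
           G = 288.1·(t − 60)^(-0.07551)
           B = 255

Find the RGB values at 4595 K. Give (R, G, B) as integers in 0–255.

(255, 220, 191)

t = 4595/100 = 45.95; the t ≤ 66 branch applies.
R = 255 by definition for t ≤ 66.
G = 99.47·ln 45.95 − 161.1 = 99.47·3.8276 − 161.1 = 219.627.
B = 138.5·ln(45.95 − 10) − 305.0 = 138.5·ln 35.95 − 305.0 = 138.5·3.5821 − 305.0 = 191.125.
Rounded: (255, 220, 191).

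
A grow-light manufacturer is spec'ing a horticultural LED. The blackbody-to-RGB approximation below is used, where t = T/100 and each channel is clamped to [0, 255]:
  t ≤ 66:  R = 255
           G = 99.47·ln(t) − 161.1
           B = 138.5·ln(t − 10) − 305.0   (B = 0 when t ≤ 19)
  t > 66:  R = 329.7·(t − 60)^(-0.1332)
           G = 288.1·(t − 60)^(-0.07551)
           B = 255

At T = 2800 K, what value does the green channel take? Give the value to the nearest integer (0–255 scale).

t = 2800/100 = 28; the t ≤ 66 branch applies.
G = 99.47·ln 28 − 161.1 = 99.47·3.3322 − 161.1 = 170.354.
Rounded: 170.

170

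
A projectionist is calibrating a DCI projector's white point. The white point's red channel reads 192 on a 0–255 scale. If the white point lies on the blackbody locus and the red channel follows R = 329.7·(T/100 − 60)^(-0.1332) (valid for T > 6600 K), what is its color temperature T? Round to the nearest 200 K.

11800 K

(t − 60)^(-0.1332) = 192/329.7 = 0.58235.
t − 60 = 0.58235^(1/-0.1332) = 0.58235^(-7.508) = 57.929, so t = 117.929.
T = 100·t = 11793 K → 11800 K to the nearest 200 K.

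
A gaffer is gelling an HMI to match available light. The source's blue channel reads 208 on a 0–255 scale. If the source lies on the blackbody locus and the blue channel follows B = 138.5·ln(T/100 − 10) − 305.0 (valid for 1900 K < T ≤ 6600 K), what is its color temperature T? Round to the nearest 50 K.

5050 K

ln(t − 10) = (208 + 305.0) / 138.5 = 3.7040.
t − 10 = e^3.7040 = 40.608, so t = 50.608.
T = 100·t = 5061 K → 5050 K to the nearest 50 K.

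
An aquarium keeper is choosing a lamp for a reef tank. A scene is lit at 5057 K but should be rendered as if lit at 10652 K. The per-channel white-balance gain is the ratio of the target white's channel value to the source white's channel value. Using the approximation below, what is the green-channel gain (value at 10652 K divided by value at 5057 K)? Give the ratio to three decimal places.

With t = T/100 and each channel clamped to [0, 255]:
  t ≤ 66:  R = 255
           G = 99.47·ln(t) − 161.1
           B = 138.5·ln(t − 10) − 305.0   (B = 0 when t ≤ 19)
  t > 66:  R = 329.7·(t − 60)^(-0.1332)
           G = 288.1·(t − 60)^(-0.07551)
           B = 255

At 5057 K (t = 50.57):
  G = 99.47·ln 50.57 − 161.1 = 99.47·3.9234 − 161.1 = 229.156.
At 10652 K (t = 106.52):
  G = 288.1·(106.52 − 60)^(-0.07551) = 288.1·46.52^(-0.07551) = 288.1·0.74830 = 215.586.
Gain = 215.586 / 229.156 = 0.9408 → 0.941.

0.941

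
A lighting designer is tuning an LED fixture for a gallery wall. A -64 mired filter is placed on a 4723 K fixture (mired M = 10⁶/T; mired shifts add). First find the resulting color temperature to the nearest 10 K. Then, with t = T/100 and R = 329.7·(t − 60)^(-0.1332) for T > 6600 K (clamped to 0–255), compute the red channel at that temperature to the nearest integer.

M_in = 10⁶/4723 = 211.73; M_out = 211.73 + (-64) = 147.73.
T_out = 10⁶/147.73 = 6769.1 K → 6770 K; t = 67.7.
R = 329.7·(67.7 − 60)^(-0.1332) = 329.7·7.7^(-0.1332) = 329.7·0.76194 = 251.211.
Rounded: 251.

251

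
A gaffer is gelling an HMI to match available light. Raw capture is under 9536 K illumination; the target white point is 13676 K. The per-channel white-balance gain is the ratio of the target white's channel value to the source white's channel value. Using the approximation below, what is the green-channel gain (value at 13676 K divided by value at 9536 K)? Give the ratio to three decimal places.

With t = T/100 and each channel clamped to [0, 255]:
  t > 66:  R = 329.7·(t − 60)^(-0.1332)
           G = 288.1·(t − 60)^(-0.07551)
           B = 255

0.943

At 9536 K (t = 95.36):
  G = 288.1·(95.36 − 60)^(-0.07551) = 288.1·35.36^(-0.07551) = 288.1·0.76396 = 220.097.
At 13676 K (t = 136.76):
  G = 288.1·(136.76 − 60)^(-0.07551) = 288.1·76.76^(-0.07551) = 288.1·0.72053 = 207.585.
Gain = 207.585 / 220.097 = 0.9432 → 0.943.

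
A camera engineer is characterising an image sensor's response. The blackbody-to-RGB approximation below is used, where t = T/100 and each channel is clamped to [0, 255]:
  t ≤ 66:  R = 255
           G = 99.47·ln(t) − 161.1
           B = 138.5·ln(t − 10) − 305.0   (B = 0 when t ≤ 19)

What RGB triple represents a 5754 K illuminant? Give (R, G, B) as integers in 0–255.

t = 5754/100 = 57.54; the t ≤ 66 branch applies.
R = 255 by definition for t ≤ 66.
G = 99.47·ln 57.54 − 161.1 = 99.47·4.0525 − 161.1 = 242.000.
B = 138.5·ln(57.54 − 10) − 305.0 = 138.5·ln 47.54 − 305.0 = 138.5·3.8616 − 305.0 = 229.828.
Rounded: (255, 242, 230).

(255, 242, 230)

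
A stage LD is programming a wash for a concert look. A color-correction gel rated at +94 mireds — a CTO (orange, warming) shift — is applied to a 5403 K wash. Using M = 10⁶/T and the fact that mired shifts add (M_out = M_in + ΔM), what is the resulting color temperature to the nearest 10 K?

M_in = 10⁶/5403 = 185.08 mireds.
M_out = 185.08 + (+94) = 279.08 mireds.
T_out = 10⁶/279.08 = 3583.2 K → 3580 K.

3580 K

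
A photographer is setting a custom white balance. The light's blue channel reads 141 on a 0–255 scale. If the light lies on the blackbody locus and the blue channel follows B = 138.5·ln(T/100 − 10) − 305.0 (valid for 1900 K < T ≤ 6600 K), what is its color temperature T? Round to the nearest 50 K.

ln(t − 10) = (141 + 305.0) / 138.5 = 3.2202.
t − 10 = e^3.2202 = 25.034, so t = 35.034.
T = 100·t = 3503 K → 3500 K to the nearest 50 K.

3500 K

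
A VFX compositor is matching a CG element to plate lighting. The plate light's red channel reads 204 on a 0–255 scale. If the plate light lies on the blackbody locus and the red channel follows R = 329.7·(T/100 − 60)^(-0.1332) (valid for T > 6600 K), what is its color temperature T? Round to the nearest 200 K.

(t − 60)^(-0.1332) = 204/329.7 = 0.61874.
t − 60 = 0.61874^(1/-0.1332) = 0.61874^(-7.508) = 36.748, so t = 96.748.
T = 100·t = 9675 K → 9600 K to the nearest 200 K.

9600 K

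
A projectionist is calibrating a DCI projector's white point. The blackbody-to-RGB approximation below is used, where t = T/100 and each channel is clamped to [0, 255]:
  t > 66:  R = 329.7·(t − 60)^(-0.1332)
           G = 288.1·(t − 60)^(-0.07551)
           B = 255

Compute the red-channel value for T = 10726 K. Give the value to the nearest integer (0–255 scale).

t = 10726/100 = 107.26; the t > 66 branch applies.
R = 329.7·(107.26 − 60)^(-0.1332) = 329.7·47.26^(-0.1332) = 329.7·0.59835 = 197.277.
Rounded: 197.

197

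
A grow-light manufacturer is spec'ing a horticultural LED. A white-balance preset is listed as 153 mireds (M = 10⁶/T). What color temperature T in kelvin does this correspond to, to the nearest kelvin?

T = 10⁶ / 153 = 6535.95 K → 6536 K.

6536 K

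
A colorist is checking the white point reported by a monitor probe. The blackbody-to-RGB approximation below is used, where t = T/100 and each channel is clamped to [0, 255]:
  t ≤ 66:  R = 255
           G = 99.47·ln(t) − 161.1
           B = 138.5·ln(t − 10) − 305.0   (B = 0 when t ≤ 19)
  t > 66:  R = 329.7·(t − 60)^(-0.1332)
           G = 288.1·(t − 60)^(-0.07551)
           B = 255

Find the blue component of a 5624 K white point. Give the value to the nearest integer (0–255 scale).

226

t = 5624/100 = 56.24; the t ≤ 66 branch applies.
B = 138.5·ln(56.24 − 10) − 305.0 = 138.5·ln 46.24 − 305.0 = 138.5·3.8338 − 305.0 = 225.988.
Rounded: 226.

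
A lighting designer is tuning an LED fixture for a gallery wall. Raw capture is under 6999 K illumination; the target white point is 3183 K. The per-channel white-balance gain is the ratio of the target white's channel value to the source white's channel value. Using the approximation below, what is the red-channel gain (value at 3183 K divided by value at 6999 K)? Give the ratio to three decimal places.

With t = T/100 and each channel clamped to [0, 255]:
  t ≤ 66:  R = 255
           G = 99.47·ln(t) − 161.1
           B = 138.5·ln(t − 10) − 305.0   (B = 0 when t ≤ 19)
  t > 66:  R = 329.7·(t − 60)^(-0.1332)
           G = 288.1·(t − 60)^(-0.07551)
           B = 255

At 6999 K (t = 69.99):
  R = 329.7·(69.99 − 60)^(-0.1332) = 329.7·9.99^(-0.1332) = 329.7·0.73597 = 242.648.
At 3183 K (t = 31.83):
  R = 255 by definition for t ≤ 66.
Gain = 255.000 / 242.648 = 1.0509 → 1.051.

1.051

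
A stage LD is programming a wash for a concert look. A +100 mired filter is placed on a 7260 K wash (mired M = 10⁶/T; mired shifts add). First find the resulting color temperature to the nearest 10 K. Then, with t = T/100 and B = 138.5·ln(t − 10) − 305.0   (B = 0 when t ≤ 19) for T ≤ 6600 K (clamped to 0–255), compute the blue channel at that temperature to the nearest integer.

M_in = 10⁶/7260 = 137.74; M_out = 137.74 + (+100) = 237.74.
T_out = 10⁶/237.74 = 4206.3 K → 4210 K; t = 42.1.
B = 138.5·ln(42.1 − 10) − 305.0 = 138.5·ln 32.1 − 305.0 = 138.5·3.4689 − 305.0 = 175.437.
Rounded: 175.

175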